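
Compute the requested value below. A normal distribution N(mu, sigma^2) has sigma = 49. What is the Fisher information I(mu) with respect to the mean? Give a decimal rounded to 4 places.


The Fisher information for the mean of a normal distribution is I(mu) = 1/sigma^2.
sigma = 49, so sigma^2 = 2401.
I(mu) = 1/2401 = 0.0004

0.0004


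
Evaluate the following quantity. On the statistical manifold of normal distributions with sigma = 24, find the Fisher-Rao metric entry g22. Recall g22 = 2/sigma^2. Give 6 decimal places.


For the 2-parameter normal family, the Fisher metric has:
  g11 = 1/sigma^2, g22 = 2/sigma^2.
sigma = 24, sigma^2 = 576.
g22 = 0.003472

0.003472


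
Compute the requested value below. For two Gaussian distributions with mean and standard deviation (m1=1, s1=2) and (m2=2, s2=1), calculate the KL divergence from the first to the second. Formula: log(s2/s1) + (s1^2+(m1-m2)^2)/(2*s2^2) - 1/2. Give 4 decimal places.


KL divergence between normal distributions:
KL = log(s2/s1) + (s1^2 + (m1-m2)^2)/(2*s2^2) - 1/2.
log(1/2) = -0.693147.
(2^2 + (1-2)^2)/(2*1^2) = (4 + 1)/2 = 2.5.
KL = -0.693147 + 2.5 - 0.5 = 1.3069

1.3069


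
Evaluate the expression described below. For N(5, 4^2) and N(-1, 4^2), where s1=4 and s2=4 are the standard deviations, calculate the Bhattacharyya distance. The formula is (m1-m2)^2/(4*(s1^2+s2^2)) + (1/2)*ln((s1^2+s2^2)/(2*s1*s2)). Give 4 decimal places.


Bhattacharyya distance between two Gaussians:
DB = (m1-m2)^2/(4*(s1^2+s2^2)) + (1/2)*ln((s1^2+s2^2)/(2*s1*s2)).
(m1-m2)^2 = (6)^2 = 36.
s1^2+s2^2 = 16 + 16 = 32.
term1 = 36/128 = 0.28125.
term2 = 0.5*ln(32/32.0) = 0.0.
DB = 0.28125 + 0.0 = 0.2813

0.2813


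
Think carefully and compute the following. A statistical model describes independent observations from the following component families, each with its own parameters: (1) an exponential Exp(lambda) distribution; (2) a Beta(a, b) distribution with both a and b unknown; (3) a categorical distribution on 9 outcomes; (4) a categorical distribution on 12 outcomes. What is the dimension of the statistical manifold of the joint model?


The dimension of a statistical manifold equals the number of free
(independent) real parameters of the model. For a product of independent
blocks the parameter counts add.
- exponential (lambda): 1.
- Beta (a, b): 2.
- categorical on 9 outcomes (probabilities sum to 1): 9-1 = 8.
- categorical on 12 outcomes (probabilities sum to 1): 12-1 = 11.
Total = 1 + 2 + 8 + 11 = 22.
Dimension = 22

22


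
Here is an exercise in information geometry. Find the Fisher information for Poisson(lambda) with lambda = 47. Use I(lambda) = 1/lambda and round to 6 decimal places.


Fisher information for Poisson: I(lambda) = 1/lambda.
lambda = 47.
I(lambda) = 1/47 = 0.021277

0.021277


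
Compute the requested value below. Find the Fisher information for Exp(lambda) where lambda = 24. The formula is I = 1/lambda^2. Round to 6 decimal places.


Fisher information for exponential: I(lambda) = 1/lambda^2.
lambda = 24, lambda^2 = 576.
I = 1/576 = 0.001736

0.001736


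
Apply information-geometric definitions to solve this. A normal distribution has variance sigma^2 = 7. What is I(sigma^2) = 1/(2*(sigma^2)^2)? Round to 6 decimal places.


Fisher information for variance: I(sigma^2) = 1/(2*sigma^4).
sigma^2 = 7, so sigma^4 = 49.
I = 1/(2*49) = 1/98 = 0.010204

0.010204


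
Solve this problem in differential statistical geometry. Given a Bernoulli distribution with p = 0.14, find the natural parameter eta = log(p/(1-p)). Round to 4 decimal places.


Natural parameter for Bernoulli: eta = log(p/(1-p)).
p = 0.14, 1-p = 0.86.
p/(1-p) = 0.162791.
eta = log(0.162791) = -1.8153

-1.8153


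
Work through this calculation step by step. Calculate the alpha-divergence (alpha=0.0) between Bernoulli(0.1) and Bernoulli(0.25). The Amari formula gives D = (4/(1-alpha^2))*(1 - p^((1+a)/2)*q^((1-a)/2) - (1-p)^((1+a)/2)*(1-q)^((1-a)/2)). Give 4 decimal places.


Amari alpha-divergence:
D = (4/(1-alpha^2))*(1 - p^((1+a)/2)*q^((1-a)/2) - (1-p)^((1+a)/2)*(1-q)^((1-a)/2)).
alpha = 0.0, p = 0.1, q = 0.25.
e1 = (1+alpha)/2 = 0.5, e2 = (1-alpha)/2 = 0.5.
t1 = p^e1 * q^e2 = 0.1^0.5 * 0.25^0.5 = 0.158114.
t2 = (1-p)^e1 * (1-q)^e2 = 0.9^0.5 * 0.75^0.5 = 0.821584.
4/(1-alpha^2) = 4.0.
D = 4.0*(1 - 0.158114 - 0.821584) = 0.0812

0.0812


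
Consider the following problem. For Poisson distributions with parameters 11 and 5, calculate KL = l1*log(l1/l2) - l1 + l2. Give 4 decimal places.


KL divergence for Poisson:
KL = l1*log(l1/l2) - l1 + l2.
l1 = 11, l2 = 5.
log(11/5) = 0.788457.
l1*log(l1/l2) = 11 * 0.788457 = 8.673031.
KL = 8.673031 - 11 + 5 = 2.6730

2.6730


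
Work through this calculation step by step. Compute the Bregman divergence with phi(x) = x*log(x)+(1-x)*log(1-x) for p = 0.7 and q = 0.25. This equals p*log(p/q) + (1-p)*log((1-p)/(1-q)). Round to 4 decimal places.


Bregman divergence with negative entropy generator:
D = p*log(p/q) + (1-p)*log((1-p)/(1-q)).
p = 0.7, q = 0.25.
p*log(p/q) = 0.7*log(0.7/0.25) = 0.720734.
(1-p)*log((1-p)/(1-q)) = 0.3*log(0.3/0.75) = -0.274887.
D = 0.720734 + -0.274887 = 0.4458

0.4458


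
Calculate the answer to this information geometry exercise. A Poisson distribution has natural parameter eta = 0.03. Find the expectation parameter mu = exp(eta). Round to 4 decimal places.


Expectation parameter for Poisson exponential family:
mu = exp(eta).
eta = 0.03.
mu = exp(0.03) = 1.0305

1.0305


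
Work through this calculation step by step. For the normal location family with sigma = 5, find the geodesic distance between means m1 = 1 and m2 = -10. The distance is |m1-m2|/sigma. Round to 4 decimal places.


On the fixed-variance normal subfamily, geodesic distance = |m1-m2|/sigma.
|1 - -10| = 11.
sigma = 5.
d = 11/5 = 2.2000

2.2000


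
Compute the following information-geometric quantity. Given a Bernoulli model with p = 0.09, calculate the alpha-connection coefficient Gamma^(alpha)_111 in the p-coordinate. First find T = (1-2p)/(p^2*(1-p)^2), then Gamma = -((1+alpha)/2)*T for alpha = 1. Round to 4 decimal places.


Skewness (Amari-Chentsov) tensor: T = (1-2p)/(p^2*(1-p)^2).
p = 0.09, 1-2p = 0.82, p^2 = 0.0081, (1-p)^2 = 0.8281.
T = 0.82/(0.0081 * 0.8281) = 122.249206.
In the p-coordinate, Gamma^(alpha) = Gamma^(0) - (alpha/2)*T with Gamma^(0) = (1/2)*g'(p) = -T/2,
so Gamma^(alpha) = -((1+alpha)/2)*T.
alpha = 1, -(1+alpha)/2 = -1.0.
Gamma = -1.0 * 122.249206 = -122.2492

-122.2492


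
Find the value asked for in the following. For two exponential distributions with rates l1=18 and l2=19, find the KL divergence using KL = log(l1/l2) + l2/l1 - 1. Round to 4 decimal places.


KL divergence for exponential family:
KL = log(l1/l2) + l2/l1 - 1.
log(18/19) = -0.054067.
19/18 = 1.055556.
KL = -0.054067 + 1.055556 - 1 = 0.0015

0.0015


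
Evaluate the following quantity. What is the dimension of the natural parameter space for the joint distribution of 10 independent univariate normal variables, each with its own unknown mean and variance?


Exponential family dimension calculation:
Each univariate normal has two natural parameters (mu/sigma^2 and -1/(2 sigma^2)).
With 10 independent components, dim = 2 * 10 = 20.

20


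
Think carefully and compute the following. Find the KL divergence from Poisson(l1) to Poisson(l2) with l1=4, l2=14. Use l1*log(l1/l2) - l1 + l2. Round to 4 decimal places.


KL divergence for Poisson:
KL = l1*log(l1/l2) - l1 + l2.
l1 = 4, l2 = 14.
log(4/14) = -1.252763.
l1*log(l1/l2) = 4 * -1.252763 = -5.011052.
KL = -5.011052 - 4 + 14 = 4.9889

4.9889


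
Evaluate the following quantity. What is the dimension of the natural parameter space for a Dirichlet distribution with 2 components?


Exponential family dimension calculation:
Dirichlet with 2 components has 2 natural parameters.

2


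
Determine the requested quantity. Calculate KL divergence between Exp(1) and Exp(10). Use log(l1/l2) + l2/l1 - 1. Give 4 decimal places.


KL divergence for exponential family:
KL = log(l1/l2) + l2/l1 - 1.
log(1/10) = -2.302585.
10/1 = 10.0.
KL = -2.302585 + 10.0 - 1 = 6.6974

6.6974


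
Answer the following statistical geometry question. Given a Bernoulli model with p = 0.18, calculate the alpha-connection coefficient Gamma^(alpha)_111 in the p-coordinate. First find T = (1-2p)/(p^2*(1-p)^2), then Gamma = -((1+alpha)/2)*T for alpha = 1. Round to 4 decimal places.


Skewness (Amari-Chentsov) tensor: T = (1-2p)/(p^2*(1-p)^2).
p = 0.18, 1-2p = 0.64, p^2 = 0.0324, (1-p)^2 = 0.6724.
T = 0.64/(0.0324 * 0.6724) = 29.376988.
In the p-coordinate, Gamma^(alpha) = Gamma^(0) - (alpha/2)*T with Gamma^(0) = (1/2)*g'(p) = -T/2,
so Gamma^(alpha) = -((1+alpha)/2)*T.
alpha = 1, -(1+alpha)/2 = -1.0.
Gamma = -1.0 * 29.376988 = -29.3770

-29.3770


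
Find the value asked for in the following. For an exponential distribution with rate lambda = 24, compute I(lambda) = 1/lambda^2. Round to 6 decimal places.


Fisher information for exponential: I(lambda) = 1/lambda^2.
lambda = 24, lambda^2 = 576.
I = 1/576 = 0.001736

0.001736


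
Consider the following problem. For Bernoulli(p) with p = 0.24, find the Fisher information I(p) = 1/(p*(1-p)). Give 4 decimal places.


For Bernoulli(p), Fisher information is I(p) = 1/(p*(1-p)).
p = 0.24, 1-p = 0.76.
p*(1-p) = 0.1824.
I(p) = 1/0.1824 = 5.4825

5.4825


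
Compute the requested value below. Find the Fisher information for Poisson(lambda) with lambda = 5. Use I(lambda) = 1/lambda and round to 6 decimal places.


Fisher information for Poisson: I(lambda) = 1/lambda.
lambda = 5.
I(lambda) = 1/5 = 0.200000

0.200000


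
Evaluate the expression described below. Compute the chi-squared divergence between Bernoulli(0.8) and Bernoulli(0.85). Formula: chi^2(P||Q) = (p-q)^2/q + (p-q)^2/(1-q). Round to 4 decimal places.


Chi-squared divergence between Bernoulli distributions:
chi^2 = (p-q)^2/q + (p-q)^2/(1-q).
p = 0.8, q = 0.85, p-q = -0.05.
(p-q)^2 = 0.0025.
term1 = 0.0025/0.85 = 0.002941.
term2 = 0.0025/0.15 = 0.016667.
chi^2 = 0.002941 + 0.016667 = 0.0196

0.0196


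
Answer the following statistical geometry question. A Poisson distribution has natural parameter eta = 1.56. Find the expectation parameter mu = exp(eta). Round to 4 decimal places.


Expectation parameter for Poisson exponential family:
mu = exp(eta).
eta = 1.56.
mu = exp(1.56) = 4.7588

4.7588


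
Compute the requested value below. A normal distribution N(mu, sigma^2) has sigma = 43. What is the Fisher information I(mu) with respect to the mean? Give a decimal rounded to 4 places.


The Fisher information for the mean of a normal distribution is I(mu) = 1/sigma^2.
sigma = 43, so sigma^2 = 1849.
I(mu) = 1/1849 = 0.0005

0.0005


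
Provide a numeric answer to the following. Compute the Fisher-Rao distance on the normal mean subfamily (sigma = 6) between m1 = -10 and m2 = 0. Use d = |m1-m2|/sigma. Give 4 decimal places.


On the fixed-variance normal subfamily, geodesic distance = |m1-m2|/sigma.
|-10 - 0| = 10.
sigma = 6.
d = 10/6 = 1.6667

1.6667


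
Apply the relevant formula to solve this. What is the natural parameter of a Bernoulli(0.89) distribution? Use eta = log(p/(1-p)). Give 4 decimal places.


Natural parameter for Bernoulli: eta = log(p/(1-p)).
p = 0.89, 1-p = 0.11.
p/(1-p) = 8.090909.
eta = log(8.090909) = 2.0907

2.0907


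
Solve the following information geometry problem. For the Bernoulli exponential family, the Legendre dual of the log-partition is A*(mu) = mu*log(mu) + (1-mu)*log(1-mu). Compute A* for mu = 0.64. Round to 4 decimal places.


Legendre transform for Bernoulli:
A*(mu) = mu*log(mu) + (1-mu)*log(1-mu).
mu = 0.64, 1-mu = 0.36.
mu*log(mu) = 0.64*log(0.64) = -0.285624.
(1-mu)*log(1-mu) = 0.36*log(0.36) = -0.367794.
A* = -0.285624 + -0.367794 = -0.6534

-0.6534


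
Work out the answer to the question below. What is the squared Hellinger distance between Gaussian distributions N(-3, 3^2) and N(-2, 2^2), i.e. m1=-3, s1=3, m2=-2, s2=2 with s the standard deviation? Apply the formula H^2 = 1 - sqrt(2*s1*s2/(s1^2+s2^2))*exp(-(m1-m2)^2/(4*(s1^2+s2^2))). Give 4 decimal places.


Squared Hellinger distance for Gaussians:
H^2 = 1 - sqrt(2*s1*s2/(s1^2+s2^2)) * exp(-(m1-m2)^2/(4*(s1^2+s2^2))).
s1^2 = 9, s2^2 = 4, s1^2+s2^2 = 13.
sqrt(2*3*2/(13)) = 0.960769.
(m1-m2)^2 = (-1)^2 = 1.
exp(-1/(4*13)) = exp(-0.019231) = 0.980953.
H^2 = 1 - 0.960769*0.980953 = 0.0575

0.0575


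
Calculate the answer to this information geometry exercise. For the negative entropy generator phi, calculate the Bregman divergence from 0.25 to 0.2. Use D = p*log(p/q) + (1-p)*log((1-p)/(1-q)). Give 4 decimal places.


Bregman divergence with negative entropy generator:
D = p*log(p/q) + (1-p)*log((1-p)/(1-q)).
p = 0.25, q = 0.2.
p*log(p/q) = 0.25*log(0.25/0.2) = 0.055786.
(1-p)*log((1-p)/(1-q)) = 0.75*log(0.75/0.8) = -0.048404.
D = 0.055786 + -0.048404 = 0.0074

0.0074


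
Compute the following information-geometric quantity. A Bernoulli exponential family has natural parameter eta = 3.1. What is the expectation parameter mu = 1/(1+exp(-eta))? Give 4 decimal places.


Dual coordinate (expectation parameter) for Bernoulli:
mu = 1/(1+exp(-eta)).
eta = 3.1.
exp(-eta) = exp(-3.1) = 0.045049.
mu = 1/(1+0.045049) = 0.9569

0.9569


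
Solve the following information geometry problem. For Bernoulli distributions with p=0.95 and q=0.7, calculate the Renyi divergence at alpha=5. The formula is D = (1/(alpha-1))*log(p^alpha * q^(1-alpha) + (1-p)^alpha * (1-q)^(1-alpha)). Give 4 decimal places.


Renyi divergence of order alpha between Bernoulli distributions:
D = (1/(alpha-1))*log(p^alpha * q^(1-alpha) + (1-p)^alpha * (1-q)^(1-alpha)).
alpha = 5, p = 0.95, q = 0.7.
p^alpha * q^(1-alpha) = 0.95^5 * 0.7^-4 = 3.222744.
(1-p)^alpha * (1-q)^(1-alpha) = 0.05^5 * 0.3^-4 = 3.9e-05.
sum = 3.222744 + 3.9e-05 = 3.222783.
D = (1/4)*log(3.222783) = 0.2926

0.2926


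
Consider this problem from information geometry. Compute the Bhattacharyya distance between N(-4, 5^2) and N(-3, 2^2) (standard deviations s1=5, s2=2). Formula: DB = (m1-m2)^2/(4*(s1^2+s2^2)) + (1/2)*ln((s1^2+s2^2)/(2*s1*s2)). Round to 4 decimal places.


Bhattacharyya distance between two Gaussians:
DB = (m1-m2)^2/(4*(s1^2+s2^2)) + (1/2)*ln((s1^2+s2^2)/(2*s1*s2)).
(m1-m2)^2 = (-1)^2 = 1.
s1^2+s2^2 = 25 + 4 = 29.
term1 = 1/116 = 0.008621.
term2 = 0.5*ln(29/20.0) = 0.185782.
DB = 0.008621 + 0.185782 = 0.1944

0.1944


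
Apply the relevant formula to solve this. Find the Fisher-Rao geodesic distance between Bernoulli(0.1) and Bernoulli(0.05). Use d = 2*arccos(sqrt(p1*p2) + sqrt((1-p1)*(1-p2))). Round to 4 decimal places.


Geodesic distance on Bernoulli manifold:
d(p1,p2) = 2*arccos(sqrt(p1*p2) + sqrt((1-p1)*(1-p2))).
sqrt(p1*p2) = sqrt(0.1*0.05) = 0.070711.
sqrt((1-p1)*(1-p2)) = sqrt(0.9*0.95) = 0.924662.
arg = 0.070711 + 0.924662 = 0.995373.
d = 2*arccos(0.995373) = 0.1925

0.1925


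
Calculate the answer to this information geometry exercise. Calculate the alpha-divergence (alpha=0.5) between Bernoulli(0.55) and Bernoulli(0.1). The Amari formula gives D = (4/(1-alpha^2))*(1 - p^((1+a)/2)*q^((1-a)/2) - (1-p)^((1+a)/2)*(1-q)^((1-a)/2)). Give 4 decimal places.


Amari alpha-divergence:
D = (4/(1-alpha^2))*(1 - p^((1+a)/2)*q^((1-a)/2) - (1-p)^((1+a)/2)*(1-q)^((1-a)/2)).
alpha = 0.5, p = 0.55, q = 0.1.
e1 = (1+alpha)/2 = 0.75, e2 = (1-alpha)/2 = 0.25.
t1 = p^e1 * q^e2 = 0.55^0.75 * 0.1^0.25 = 0.359147.
t2 = (1-p)^e1 * (1-q)^e2 = 0.45^0.75 * 0.9^0.25 = 0.535143.
4/(1-alpha^2) = 5.333333.
D = 5.333333*(1 - 0.359147 - 0.535143) = 0.5638

0.5638


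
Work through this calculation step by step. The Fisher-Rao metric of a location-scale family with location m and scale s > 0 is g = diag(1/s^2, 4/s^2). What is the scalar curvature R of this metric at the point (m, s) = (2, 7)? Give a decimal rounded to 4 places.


The metric has the form g = (A dm^2 + B ds^2)/s^2 with A = 1, B = 4.
Substitute u = sqrt(A/B)*m: g = B*(du^2 + ds^2)/s^2, i.e. B times the
Poincare upper half-plane metric, which has constant Gaussian curvature -1.
Scaling a 2D metric by a constant c divides the Gaussian curvature by c,
so K = -1/B = -1/(4) = -0.2500 everywhere (the point (m, s) = (2, 7) is irrelevant:
the curvature is constant).
Scalar curvature in dimension 2: R = 2K = -2/(4) = -0.5000.

-0.5000


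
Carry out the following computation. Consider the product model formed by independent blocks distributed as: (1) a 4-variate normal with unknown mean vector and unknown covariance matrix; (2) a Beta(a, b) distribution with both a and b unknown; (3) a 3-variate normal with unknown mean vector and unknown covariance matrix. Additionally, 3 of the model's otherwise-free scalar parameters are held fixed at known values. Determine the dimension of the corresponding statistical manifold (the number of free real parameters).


The dimension of a statistical manifold equals the number of free
(independent) real parameters of the model. For a product of independent
blocks the parameter counts add.
- 4-variate normal: 4 (mean) + 4*5/2 = 10 (symmetric covariance) = 14.
- Beta (a, b): 2.
- 3-variate normal: 3 (mean) + 3*4/2 = 6 (symmetric covariance) = 9.
Total = 14 + 2 + 9 = 25.
3 parameter(s) fixed at known values: 25 - 3 = 22.
Dimension = 22

22


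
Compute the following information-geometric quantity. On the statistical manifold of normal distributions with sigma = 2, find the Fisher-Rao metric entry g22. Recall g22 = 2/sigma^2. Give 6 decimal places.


For the 2-parameter normal family, the Fisher metric has:
  g11 = 1/sigma^2, g22 = 2/sigma^2.
sigma = 2, sigma^2 = 4.
g22 = 0.500000

0.500000


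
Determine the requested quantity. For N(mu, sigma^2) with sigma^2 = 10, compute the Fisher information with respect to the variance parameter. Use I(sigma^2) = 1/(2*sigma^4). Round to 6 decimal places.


Fisher information for variance: I(sigma^2) = 1/(2*sigma^4).
sigma^2 = 10, so sigma^4 = 100.
I = 1/(2*100) = 1/200 = 0.005000

0.005000


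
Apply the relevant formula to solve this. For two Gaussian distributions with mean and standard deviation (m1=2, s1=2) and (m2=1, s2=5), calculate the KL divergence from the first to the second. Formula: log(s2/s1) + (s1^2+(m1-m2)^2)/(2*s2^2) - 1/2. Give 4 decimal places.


KL divergence between normal distributions:
KL = log(s2/s1) + (s1^2 + (m1-m2)^2)/(2*s2^2) - 1/2.
log(5/2) = 0.916291.
(2^2 + (2-1)^2)/(2*5^2) = (4 + 1)/50 = 0.1.
KL = 0.916291 + 0.1 - 0.5 = 0.5163

0.5163


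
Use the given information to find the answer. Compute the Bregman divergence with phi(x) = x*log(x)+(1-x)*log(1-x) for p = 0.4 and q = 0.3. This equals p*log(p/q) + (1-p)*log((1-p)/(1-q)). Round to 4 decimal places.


Bregman divergence with negative entropy generator:
D = p*log(p/q) + (1-p)*log((1-p)/(1-q)).
p = 0.4, q = 0.3.
p*log(p/q) = 0.4*log(0.4/0.3) = 0.115073.
(1-p)*log((1-p)/(1-q)) = 0.6*log(0.6/0.7) = -0.09249.
D = 0.115073 + -0.09249 = 0.0226

0.0226


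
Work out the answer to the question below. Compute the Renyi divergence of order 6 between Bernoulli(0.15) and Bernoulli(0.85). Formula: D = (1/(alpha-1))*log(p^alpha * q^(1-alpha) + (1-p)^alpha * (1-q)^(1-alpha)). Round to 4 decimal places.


Renyi divergence of order alpha between Bernoulli distributions:
D = (1/(alpha-1))*log(p^alpha * q^(1-alpha) + (1-p)^alpha * (1-q)^(1-alpha)).
alpha = 6, p = 0.15, q = 0.85.
p^alpha * q^(1-alpha) = 0.15^6 * 0.85^-5 = 2.6e-05.
(1-p)^alpha * (1-q)^(1-alpha) = 0.85^6 * 0.15^-5 = 4966.577984.
sum = 2.6e-05 + 4966.577984 = 4966.578009.
D = (1/5)*log(4966.578009) = 1.7021

1.7021


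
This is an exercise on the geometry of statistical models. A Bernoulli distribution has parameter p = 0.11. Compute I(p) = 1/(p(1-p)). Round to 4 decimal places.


For Bernoulli(p), Fisher information is I(p) = 1/(p*(1-p)).
p = 0.11, 1-p = 0.89.
p*(1-p) = 0.0979.
I(p) = 1/0.0979 = 10.2145

10.2145


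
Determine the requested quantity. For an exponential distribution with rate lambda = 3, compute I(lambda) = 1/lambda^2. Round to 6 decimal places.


Fisher information for exponential: I(lambda) = 1/lambda^2.
lambda = 3, lambda^2 = 9.
I = 1/9 = 0.111111

0.111111


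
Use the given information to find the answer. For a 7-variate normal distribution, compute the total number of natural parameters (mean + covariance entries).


Exponential family dimension calculation:
For 7-dim MVN: mean has 7 params, covariance has 7*8/2 = 28 unique entries.
Total dim = 7 + 28 = 35.

35


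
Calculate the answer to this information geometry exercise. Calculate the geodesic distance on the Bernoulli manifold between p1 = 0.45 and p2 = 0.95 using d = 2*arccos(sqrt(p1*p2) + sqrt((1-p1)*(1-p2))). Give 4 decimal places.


Geodesic distance on Bernoulli manifold:
d(p1,p2) = 2*arccos(sqrt(p1*p2) + sqrt((1-p1)*(1-p2))).
sqrt(p1*p2) = sqrt(0.45*0.95) = 0.653835.
sqrt((1-p1)*(1-p2)) = sqrt(0.55*0.05) = 0.165831.
arg = 0.653835 + 0.165831 = 0.819666.
d = 2*arccos(0.819666) = 1.2199

1.2199


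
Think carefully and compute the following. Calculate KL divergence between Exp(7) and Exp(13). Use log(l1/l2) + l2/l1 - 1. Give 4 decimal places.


KL divergence for exponential family:
KL = log(l1/l2) + l2/l1 - 1.
log(7/13) = -0.619039.
13/7 = 1.857143.
KL = -0.619039 + 1.857143 - 1 = 0.2381

0.2381


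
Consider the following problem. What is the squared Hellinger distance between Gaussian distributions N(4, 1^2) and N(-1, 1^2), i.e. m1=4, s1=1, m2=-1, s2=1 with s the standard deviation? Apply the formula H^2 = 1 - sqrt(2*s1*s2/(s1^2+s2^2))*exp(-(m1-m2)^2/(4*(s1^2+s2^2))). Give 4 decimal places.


Squared Hellinger distance for Gaussians:
H^2 = 1 - sqrt(2*s1*s2/(s1^2+s2^2)) * exp(-(m1-m2)^2/(4*(s1^2+s2^2))).
s1^2 = 1, s2^2 = 1, s1^2+s2^2 = 2.
sqrt(2*1*1/(2)) = 1.0.
(m1-m2)^2 = (5)^2 = 25.
exp(-25/(4*2)) = exp(-3.125) = 0.043937.
H^2 = 1 - 1.0*0.043937 = 0.9561

0.9561


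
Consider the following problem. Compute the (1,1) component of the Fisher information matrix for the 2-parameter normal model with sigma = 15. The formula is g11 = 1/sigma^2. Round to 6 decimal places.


For the 2-parameter normal family, the Fisher metric has:
  g11 = 1/sigma^2, g22 = 2/sigma^2.
sigma = 15, sigma^2 = 225.
g11 = 0.004444

0.004444


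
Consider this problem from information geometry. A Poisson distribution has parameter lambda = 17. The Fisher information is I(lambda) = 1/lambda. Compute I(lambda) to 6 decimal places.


Fisher information for Poisson: I(lambda) = 1/lambda.
lambda = 17.
I(lambda) = 1/17 = 0.058824

0.058824


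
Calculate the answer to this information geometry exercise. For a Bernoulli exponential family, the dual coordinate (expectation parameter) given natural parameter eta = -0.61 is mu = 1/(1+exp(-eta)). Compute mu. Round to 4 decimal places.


Dual coordinate (expectation parameter) for Bernoulli:
mu = 1/(1+exp(-eta)).
eta = -0.61.
exp(-eta) = exp(0.61) = 1.840431.
mu = 1/(1+1.840431) = 0.3521

0.3521


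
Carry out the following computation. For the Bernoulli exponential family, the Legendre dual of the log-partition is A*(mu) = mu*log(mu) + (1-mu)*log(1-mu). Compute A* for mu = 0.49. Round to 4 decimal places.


Legendre transform for Bernoulli:
A*(mu) = mu*log(mu) + (1-mu)*log(1-mu).
mu = 0.49, 1-mu = 0.51.
mu*log(mu) = 0.49*log(0.49) = -0.349541.
(1-mu)*log(1-mu) = 0.51*log(0.51) = -0.343406.
A* = -0.349541 + -0.343406 = -0.6929

-0.6929


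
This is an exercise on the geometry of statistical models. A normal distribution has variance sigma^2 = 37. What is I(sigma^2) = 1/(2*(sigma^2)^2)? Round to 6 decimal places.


Fisher information for variance: I(sigma^2) = 1/(2*sigma^4).
sigma^2 = 37, so sigma^4 = 1369.
I = 1/(2*1369) = 1/2738 = 0.000365

0.000365


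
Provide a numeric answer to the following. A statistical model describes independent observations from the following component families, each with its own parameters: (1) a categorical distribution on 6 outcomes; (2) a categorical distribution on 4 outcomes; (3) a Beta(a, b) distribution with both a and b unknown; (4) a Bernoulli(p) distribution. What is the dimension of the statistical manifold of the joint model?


The dimension of a statistical manifold equals the number of free
(independent) real parameters of the model. For a product of independent
blocks the parameter counts add.
- categorical on 6 outcomes (probabilities sum to 1): 6-1 = 5.
- categorical on 4 outcomes (probabilities sum to 1): 4-1 = 3.
- Beta (a, b): 2.
- Bernoulli (p): 1.
Total = 5 + 3 + 2 + 1 = 11.
Dimension = 11

11


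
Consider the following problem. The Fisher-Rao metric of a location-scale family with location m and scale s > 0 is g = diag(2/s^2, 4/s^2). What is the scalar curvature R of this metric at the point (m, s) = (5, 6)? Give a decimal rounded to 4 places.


The metric has the form g = (A dm^2 + B ds^2)/s^2 with A = 2, B = 4.
Substitute u = sqrt(A/B)*m: g = B*(du^2 + ds^2)/s^2, i.e. B times the
Poincare upper half-plane metric, which has constant Gaussian curvature -1.
Scaling a 2D metric by a constant c divides the Gaussian curvature by c,
so K = -1/B = -1/(4) = -0.2500 everywhere (the point (m, s) = (5, 6) is irrelevant:
the curvature is constant).
Scalar curvature in dimension 2: R = 2K = -2/(4) = -0.5000.

-0.5000


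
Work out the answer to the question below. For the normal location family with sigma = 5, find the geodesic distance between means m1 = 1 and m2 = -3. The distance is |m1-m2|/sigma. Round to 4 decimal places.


On the fixed-variance normal subfamily, geodesic distance = |m1-m2|/sigma.
|1 - -3| = 4.
sigma = 5.
d = 4/5 = 0.8000

0.8000


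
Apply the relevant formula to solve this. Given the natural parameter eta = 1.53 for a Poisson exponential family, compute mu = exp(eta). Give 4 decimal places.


Expectation parameter for Poisson exponential family:
mu = exp(eta).
eta = 1.53.
mu = exp(1.53) = 4.6182

4.6182


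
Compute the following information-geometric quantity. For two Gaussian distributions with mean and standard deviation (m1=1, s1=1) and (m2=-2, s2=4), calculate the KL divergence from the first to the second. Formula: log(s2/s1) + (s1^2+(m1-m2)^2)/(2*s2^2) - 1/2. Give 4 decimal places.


KL divergence between normal distributions:
KL = log(s2/s1) + (s1^2 + (m1-m2)^2)/(2*s2^2) - 1/2.
log(4/1) = 1.386294.
(1^2 + (1--2)^2)/(2*4^2) = (1 + 9)/32 = 0.3125.
KL = 1.386294 + 0.3125 - 0.5 = 1.1988

1.1988


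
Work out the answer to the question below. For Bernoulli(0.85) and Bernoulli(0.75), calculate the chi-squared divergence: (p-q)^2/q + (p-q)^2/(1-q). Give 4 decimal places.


Chi-squared divergence between Bernoulli distributions:
chi^2 = (p-q)^2/q + (p-q)^2/(1-q).
p = 0.85, q = 0.75, p-q = 0.1.
(p-q)^2 = 0.01.
term1 = 0.01/0.75 = 0.013333.
term2 = 0.01/0.25 = 0.04.
chi^2 = 0.013333 + 0.04 = 0.0533

0.0533


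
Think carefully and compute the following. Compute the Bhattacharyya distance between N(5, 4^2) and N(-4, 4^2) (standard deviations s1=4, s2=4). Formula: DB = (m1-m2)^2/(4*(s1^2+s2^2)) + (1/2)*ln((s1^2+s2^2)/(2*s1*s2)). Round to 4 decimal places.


Bhattacharyya distance between two Gaussians:
DB = (m1-m2)^2/(4*(s1^2+s2^2)) + (1/2)*ln((s1^2+s2^2)/(2*s1*s2)).
(m1-m2)^2 = (9)^2 = 81.
s1^2+s2^2 = 16 + 16 = 32.
term1 = 81/128 = 0.632812.
term2 = 0.5*ln(32/32.0) = 0.0.
DB = 0.632812 + 0.0 = 0.6328

0.6328


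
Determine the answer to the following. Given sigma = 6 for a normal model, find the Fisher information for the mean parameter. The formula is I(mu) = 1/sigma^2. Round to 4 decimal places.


The Fisher information for the mean of a normal distribution is I(mu) = 1/sigma^2.
sigma = 6, so sigma^2 = 36.
I(mu) = 1/36 = 0.0278

0.0278


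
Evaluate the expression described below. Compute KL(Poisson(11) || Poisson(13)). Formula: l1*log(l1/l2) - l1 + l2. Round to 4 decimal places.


KL divergence for Poisson:
KL = l1*log(l1/l2) - l1 + l2.
l1 = 11, l2 = 13.
log(11/13) = -0.167054.
l1*log(l1/l2) = 11 * -0.167054 = -1.837595.
KL = -1.837595 - 11 + 13 = 0.1624

0.1624


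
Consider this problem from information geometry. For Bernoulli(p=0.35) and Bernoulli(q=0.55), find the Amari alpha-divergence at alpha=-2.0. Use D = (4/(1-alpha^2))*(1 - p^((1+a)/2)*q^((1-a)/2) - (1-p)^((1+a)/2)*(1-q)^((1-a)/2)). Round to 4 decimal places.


Amari alpha-divergence:
D = (4/(1-alpha^2))*(1 - p^((1+a)/2)*q^((1-a)/2) - (1-p)^((1+a)/2)*(1-q)^((1-a)/2)).
alpha = -2.0, p = 0.35, q = 0.55.
e1 = (1+alpha)/2 = -0.5, e2 = (1-alpha)/2 = 1.5.
t1 = p^e1 * q^e2 = 0.35^-0.5 * 0.55^1.5 = 0.689461.
t2 = (1-p)^e1 * (1-q)^e2 = 0.65^-0.5 * 0.45^1.5 = 0.374423.
4/(1-alpha^2) = -1.333333.
D = -1.333333*(1 - 0.689461 - 0.374423) = 0.0852

0.0852


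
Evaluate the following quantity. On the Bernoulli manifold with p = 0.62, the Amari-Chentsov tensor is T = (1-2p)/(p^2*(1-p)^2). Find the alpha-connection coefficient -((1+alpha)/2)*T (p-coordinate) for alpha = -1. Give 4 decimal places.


Skewness (Amari-Chentsov) tensor: T = (1-2p)/(p^2*(1-p)^2).
p = 0.62, 1-2p = -0.24, p^2 = 0.3844, (1-p)^2 = 0.1444.
T = -0.24/(0.3844 * 0.1444) = -4.323751.
In the p-coordinate, Gamma^(alpha) = Gamma^(0) - (alpha/2)*T with Gamma^(0) = (1/2)*g'(p) = -T/2,
so Gamma^(alpha) = -((1+alpha)/2)*T.
alpha = -1, -(1+alpha)/2 = 0.0.
Gamma = 0.0 * -4.323751 = 0.0000

0.0000


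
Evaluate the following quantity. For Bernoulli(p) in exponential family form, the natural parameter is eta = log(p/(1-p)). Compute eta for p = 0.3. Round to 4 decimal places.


Natural parameter for Bernoulli: eta = log(p/(1-p)).
p = 0.3, 1-p = 0.7.
p/(1-p) = 0.428571.
eta = log(0.428571) = -0.8473

-0.8473


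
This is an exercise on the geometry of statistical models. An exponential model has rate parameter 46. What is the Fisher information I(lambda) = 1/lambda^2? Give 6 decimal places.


Fisher information for exponential: I(lambda) = 1/lambda^2.
lambda = 46, lambda^2 = 2116.
I = 1/2116 = 0.000473

0.000473


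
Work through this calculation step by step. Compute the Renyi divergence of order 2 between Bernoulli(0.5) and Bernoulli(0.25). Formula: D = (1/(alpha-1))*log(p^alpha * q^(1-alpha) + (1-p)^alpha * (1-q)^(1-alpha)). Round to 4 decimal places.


Renyi divergence of order alpha between Bernoulli distributions:
D = (1/(alpha-1))*log(p^alpha * q^(1-alpha) + (1-p)^alpha * (1-q)^(1-alpha)).
alpha = 2, p = 0.5, q = 0.25.
p^alpha * q^(1-alpha) = 0.5^2 * 0.25^-1 = 1.0.
(1-p)^alpha * (1-q)^(1-alpha) = 0.5^2 * 0.75^-1 = 0.333333.
sum = 1.0 + 0.333333 = 1.333333.
D = (1/1)*log(1.333333) = 0.2877

0.2877


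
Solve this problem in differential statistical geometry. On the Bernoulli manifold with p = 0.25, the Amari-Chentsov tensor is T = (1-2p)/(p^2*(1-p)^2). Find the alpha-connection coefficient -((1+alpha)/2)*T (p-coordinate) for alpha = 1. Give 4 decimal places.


Skewness (Amari-Chentsov) tensor: T = (1-2p)/(p^2*(1-p)^2).
p = 0.25, 1-2p = 0.5, p^2 = 0.0625, (1-p)^2 = 0.5625.
T = 0.5/(0.0625 * 0.5625) = 14.222222.
In the p-coordinate, Gamma^(alpha) = Gamma^(0) - (alpha/2)*T with Gamma^(0) = (1/2)*g'(p) = -T/2,
so Gamma^(alpha) = -((1+alpha)/2)*T.
alpha = 1, -(1+alpha)/2 = -1.0.
Gamma = -1.0 * 14.222222 = -14.2222

-14.2222


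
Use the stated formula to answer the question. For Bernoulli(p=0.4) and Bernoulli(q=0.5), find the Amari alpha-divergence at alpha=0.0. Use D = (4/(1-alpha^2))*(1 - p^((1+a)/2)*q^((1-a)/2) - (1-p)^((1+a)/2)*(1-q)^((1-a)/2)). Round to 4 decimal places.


Amari alpha-divergence:
D = (4/(1-alpha^2))*(1 - p^((1+a)/2)*q^((1-a)/2) - (1-p)^((1+a)/2)*(1-q)^((1-a)/2)).
alpha = 0.0, p = 0.4, q = 0.5.
e1 = (1+alpha)/2 = 0.5, e2 = (1-alpha)/2 = 0.5.
t1 = p^e1 * q^e2 = 0.4^0.5 * 0.5^0.5 = 0.447214.
t2 = (1-p)^e1 * (1-q)^e2 = 0.6^0.5 * 0.5^0.5 = 0.547723.
4/(1-alpha^2) = 4.0.
D = 4.0*(1 - 0.447214 - 0.547723) = 0.0203

0.0203


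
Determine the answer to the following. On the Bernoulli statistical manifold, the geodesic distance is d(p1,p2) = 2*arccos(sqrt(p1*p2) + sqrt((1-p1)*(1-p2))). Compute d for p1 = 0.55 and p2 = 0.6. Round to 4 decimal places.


Geodesic distance on Bernoulli manifold:
d(p1,p2) = 2*arccos(sqrt(p1*p2) + sqrt((1-p1)*(1-p2))).
sqrt(p1*p2) = sqrt(0.55*0.6) = 0.574456.
sqrt((1-p1)*(1-p2)) = sqrt(0.45*0.4) = 0.424264.
arg = 0.574456 + 0.424264 = 0.99872.
d = 2*arccos(0.99872) = 0.1012

0.1012


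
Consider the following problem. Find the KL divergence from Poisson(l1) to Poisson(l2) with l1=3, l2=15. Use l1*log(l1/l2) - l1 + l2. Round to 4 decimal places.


KL divergence for Poisson:
KL = l1*log(l1/l2) - l1 + l2.
l1 = 3, l2 = 15.
log(3/15) = -1.609438.
l1*log(l1/l2) = 3 * -1.609438 = -4.828314.
KL = -4.828314 - 3 + 15 = 7.1717

7.1717


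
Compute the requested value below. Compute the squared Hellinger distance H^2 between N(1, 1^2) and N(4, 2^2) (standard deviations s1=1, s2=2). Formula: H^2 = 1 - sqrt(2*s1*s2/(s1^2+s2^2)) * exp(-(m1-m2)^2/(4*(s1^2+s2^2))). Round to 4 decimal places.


Squared Hellinger distance for Gaussians:
H^2 = 1 - sqrt(2*s1*s2/(s1^2+s2^2)) * exp(-(m1-m2)^2/(4*(s1^2+s2^2))).
s1^2 = 1, s2^2 = 4, s1^2+s2^2 = 5.
sqrt(2*1*2/(5)) = 0.894427.
(m1-m2)^2 = (-3)^2 = 9.
exp(-9/(4*5)) = exp(-0.45) = 0.637628.
H^2 = 1 - 0.894427*0.637628 = 0.4297

0.4297


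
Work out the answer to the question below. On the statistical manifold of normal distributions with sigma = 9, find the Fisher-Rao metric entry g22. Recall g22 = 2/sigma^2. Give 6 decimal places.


For the 2-parameter normal family, the Fisher metric has:
  g11 = 1/sigma^2, g22 = 2/sigma^2.
sigma = 9, sigma^2 = 81.
g22 = 0.024691

0.024691


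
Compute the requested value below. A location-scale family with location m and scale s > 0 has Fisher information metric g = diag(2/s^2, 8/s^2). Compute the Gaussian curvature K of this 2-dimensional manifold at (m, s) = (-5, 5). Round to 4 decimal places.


The metric has the form g = (A dm^2 + B ds^2)/s^2 with A = 2, B = 8.
Substitute u = sqrt(A/B)*m: g = B*(du^2 + ds^2)/s^2, i.e. B times the
Poincare upper half-plane metric, which has constant Gaussian curvature -1.
Scaling a 2D metric by a constant c divides the Gaussian curvature by c,
so K = -1/B = -1/(8) = -0.1250 everywhere (the point (m, s) = (-5, 5) is irrelevant:
the curvature is constant).
The requested Gaussian curvature is K = -0.1250.

-0.1250


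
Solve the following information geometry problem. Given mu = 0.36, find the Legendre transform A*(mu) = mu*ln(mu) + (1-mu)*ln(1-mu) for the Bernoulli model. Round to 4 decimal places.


Legendre transform for Bernoulli:
A*(mu) = mu*log(mu) + (1-mu)*log(1-mu).
mu = 0.36, 1-mu = 0.64.
mu*log(mu) = 0.36*log(0.36) = -0.367794.
(1-mu)*log(1-mu) = 0.64*log(0.64) = -0.285624.
A* = -0.367794 + -0.285624 = -0.6534

-0.6534


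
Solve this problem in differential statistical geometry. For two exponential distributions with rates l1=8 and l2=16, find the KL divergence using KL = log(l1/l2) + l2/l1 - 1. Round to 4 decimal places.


KL divergence for exponential family:
KL = log(l1/l2) + l2/l1 - 1.
log(8/16) = -0.693147.
16/8 = 2.0.
KL = -0.693147 + 2.0 - 1 = 0.3069

0.3069


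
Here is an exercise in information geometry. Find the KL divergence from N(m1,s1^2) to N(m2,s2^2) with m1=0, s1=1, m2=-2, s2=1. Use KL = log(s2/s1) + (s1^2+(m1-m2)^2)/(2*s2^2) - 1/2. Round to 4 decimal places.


KL divergence between normal distributions:
KL = log(s2/s1) + (s1^2 + (m1-m2)^2)/(2*s2^2) - 1/2.
log(1/1) = 0.0.
(1^2 + (0--2)^2)/(2*1^2) = (1 + 4)/2 = 2.5.
KL = 0.0 + 2.5 - 0.5 = 2.0000

2.0000


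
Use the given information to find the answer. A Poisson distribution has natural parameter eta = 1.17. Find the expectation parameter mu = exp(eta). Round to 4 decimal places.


Expectation parameter for Poisson exponential family:
mu = exp(eta).
eta = 1.17.
mu = exp(1.17) = 3.2220

3.2220


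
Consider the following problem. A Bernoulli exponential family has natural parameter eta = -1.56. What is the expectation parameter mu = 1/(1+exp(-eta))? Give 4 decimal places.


Dual coordinate (expectation parameter) for Bernoulli:
mu = 1/(1+exp(-eta)).
eta = -1.56.
exp(-eta) = exp(1.56) = 4.758821.
mu = 1/(1+4.758821) = 0.1736

0.1736


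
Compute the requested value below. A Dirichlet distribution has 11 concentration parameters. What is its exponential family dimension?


Exponential family dimension calculation:
Dirichlet with 11 components has 11 natural parameters.

11


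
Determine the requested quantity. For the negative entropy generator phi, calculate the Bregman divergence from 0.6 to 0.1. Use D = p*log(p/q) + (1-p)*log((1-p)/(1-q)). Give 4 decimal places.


Bregman divergence with negative entropy generator:
D = p*log(p/q) + (1-p)*log((1-p)/(1-q)).
p = 0.6, q = 0.1.
p*log(p/q) = 0.6*log(0.6/0.1) = 1.075056.
(1-p)*log((1-p)/(1-q)) = 0.4*log(0.4/0.9) = -0.324372.
D = 1.075056 + -0.324372 = 0.7507

0.7507


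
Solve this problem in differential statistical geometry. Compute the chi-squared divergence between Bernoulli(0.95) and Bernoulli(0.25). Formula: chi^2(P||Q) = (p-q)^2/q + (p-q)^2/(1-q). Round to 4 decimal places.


Chi-squared divergence between Bernoulli distributions:
chi^2 = (p-q)^2/q + (p-q)^2/(1-q).
p = 0.95, q = 0.25, p-q = 0.7.
(p-q)^2 = 0.49.
term1 = 0.49/0.25 = 1.96.
term2 = 0.49/0.75 = 0.653333.
chi^2 = 1.96 + 0.653333 = 2.6133

2.6133


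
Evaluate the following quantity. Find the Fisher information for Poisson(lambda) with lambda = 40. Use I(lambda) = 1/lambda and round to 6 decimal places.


Fisher information for Poisson: I(lambda) = 1/lambda.
lambda = 40.
I(lambda) = 1/40 = 0.025000

0.025000


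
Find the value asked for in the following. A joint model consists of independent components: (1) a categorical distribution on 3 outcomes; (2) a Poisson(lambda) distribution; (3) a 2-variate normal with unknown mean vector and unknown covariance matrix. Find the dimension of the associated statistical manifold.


The dimension of a statistical manifold equals the number of free
(independent) real parameters of the model. For a product of independent
blocks the parameter counts add.
- categorical on 3 outcomes (probabilities sum to 1): 3-1 = 2.
- Poisson (lambda): 1.
- 2-variate normal: 2 (mean) + 2*3/2 = 3 (symmetric covariance) = 5.
Total = 2 + 1 + 5 = 8.
Dimension = 8

8


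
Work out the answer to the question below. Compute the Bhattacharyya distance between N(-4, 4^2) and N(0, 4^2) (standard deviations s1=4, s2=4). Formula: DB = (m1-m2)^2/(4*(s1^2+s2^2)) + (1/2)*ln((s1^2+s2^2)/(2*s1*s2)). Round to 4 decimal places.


Bhattacharyya distance between two Gaussians:
DB = (m1-m2)^2/(4*(s1^2+s2^2)) + (1/2)*ln((s1^2+s2^2)/(2*s1*s2)).
(m1-m2)^2 = (-4)^2 = 16.
s1^2+s2^2 = 16 + 16 = 32.
term1 = 16/128 = 0.125.
term2 = 0.5*ln(32/32.0) = 0.0.
DB = 0.125 + 0.0 = 0.1250

0.1250


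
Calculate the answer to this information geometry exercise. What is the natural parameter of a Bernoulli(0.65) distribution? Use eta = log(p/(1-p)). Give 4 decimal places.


Natural parameter for Bernoulli: eta = log(p/(1-p)).
p = 0.65, 1-p = 0.35.
p/(1-p) = 1.857143.
eta = log(1.857143) = 0.6190

0.6190


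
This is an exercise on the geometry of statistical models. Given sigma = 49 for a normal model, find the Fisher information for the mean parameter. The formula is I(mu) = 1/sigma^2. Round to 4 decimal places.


The Fisher information for the mean of a normal distribution is I(mu) = 1/sigma^2.
sigma = 49, so sigma^2 = 2401.
I(mu) = 1/2401 = 0.0004

0.0004


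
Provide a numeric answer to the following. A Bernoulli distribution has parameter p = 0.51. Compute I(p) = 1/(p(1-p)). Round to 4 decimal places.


For Bernoulli(p), Fisher information is I(p) = 1/(p*(1-p)).
p = 0.51, 1-p = 0.49.
p*(1-p) = 0.2499.
I(p) = 1/0.2499 = 4.0016

4.0016


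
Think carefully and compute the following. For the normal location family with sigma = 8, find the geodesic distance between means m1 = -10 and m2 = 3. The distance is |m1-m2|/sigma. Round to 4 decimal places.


On the fixed-variance normal subfamily, geodesic distance = |m1-m2|/sigma.
|-10 - 3| = 13.
sigma = 8.
d = 13/8 = 1.6250

1.6250
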